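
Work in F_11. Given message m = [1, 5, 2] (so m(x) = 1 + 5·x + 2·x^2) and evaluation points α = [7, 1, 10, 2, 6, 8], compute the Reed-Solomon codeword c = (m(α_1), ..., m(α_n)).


c = [2, 8, 9, 8, 4, 4]

Message polynomial: m(x) = 1 + 5·x + 2·x^2 (mod 11).
For each evaluation point α_i, compute m(α_i) mod 11:
  α_1 = 7: Horner steps 2 → 8 → 2, so m(7) = 2.
  α_2 = 1: Horner steps 2 → 7 → 8, so m(1) = 8.
  α_3 = 10: Horner steps 2 → 3 → 9, so m(10) = 9.
  α_4 = 2: Horner steps 2 → 9 → 8, so m(2) = 8.
  α_5 = 6: Horner steps 2 → 6 → 4, so m(6) = 4.
  α_6 = 8: Horner steps 2 → 10 → 4, so m(8) = 4.
Codeword c = [2, 8, 9, 8, 4, 4] ∈ F_11^6.


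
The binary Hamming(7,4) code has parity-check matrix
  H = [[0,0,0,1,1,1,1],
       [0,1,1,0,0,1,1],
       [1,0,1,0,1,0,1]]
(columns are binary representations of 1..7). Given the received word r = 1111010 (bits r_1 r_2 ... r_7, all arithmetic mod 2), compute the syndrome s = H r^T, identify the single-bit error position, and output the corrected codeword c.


s = (0, 1, 0)^T, error position = 2, corrected codeword c = 1011010

Compute s = H r^T mod 2 one row at a time:
  s_1 = 1 + 0 + 1 + 0 = 2 ≡ 0 (mod 2).
  s_2 = 1 + 1 + 1 + 0 = 3 ≡ 1 (mod 2).
  s_3 = 1 + 1 + 0 + 0 = 2 ≡ 0 (mod 2).
s = (0, 1, 0)^T — this equals column 2 of H (binary 010), so error is at position 2.
Correct: flip bit 2 of r = 1111010 to get c = 1011010.


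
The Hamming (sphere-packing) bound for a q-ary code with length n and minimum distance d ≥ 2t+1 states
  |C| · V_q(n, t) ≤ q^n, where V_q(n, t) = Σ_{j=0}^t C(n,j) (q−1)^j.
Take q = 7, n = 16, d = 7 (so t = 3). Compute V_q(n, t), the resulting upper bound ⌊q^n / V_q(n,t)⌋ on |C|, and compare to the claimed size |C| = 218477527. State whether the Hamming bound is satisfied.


V_q(n, t) = 125377, q^n = 33232930569601, Hamming bound = 265064011, |C| = 218477527 ≤ bound (satisfied).

Step 1: Compute V_q(n, t) = Σ_{j=0}^3 C(n, j) (q−1)^j.
  j = 0: C(16,0)·(6)^0 = 1·1 = 1.
  j = 1: C(16,1)·(6)^1 = 16·6 = 96.
  j = 2: C(16,2)·(6)^2 = 120·36 = 4320.
  j = 3: C(16,3)·(6)^3 = 560·216 = 120960.
  V_q(n, t) = 1 + 96 + 4320 + 120960 = 125377.
Step 2: q^n = 7^16 = 33232930569601.
Step 3: Hamming bound ⌊q^n / V_q(n,t)⌋ = ⌊33232930569601/125377⌋ = 265064011.
Step 4: Compare |C| = 218477527 to 265064011: satisfied.
The claimed |C| lies below the Hamming bound.


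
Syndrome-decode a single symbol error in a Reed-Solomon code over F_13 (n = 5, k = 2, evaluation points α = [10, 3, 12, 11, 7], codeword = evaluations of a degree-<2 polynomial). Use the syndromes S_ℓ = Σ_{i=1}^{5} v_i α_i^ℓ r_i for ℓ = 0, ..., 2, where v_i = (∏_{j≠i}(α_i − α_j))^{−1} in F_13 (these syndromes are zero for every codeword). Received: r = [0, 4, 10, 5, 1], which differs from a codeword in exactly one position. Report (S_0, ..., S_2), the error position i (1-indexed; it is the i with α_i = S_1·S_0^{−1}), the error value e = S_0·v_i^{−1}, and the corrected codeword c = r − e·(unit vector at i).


S = (6, 3, 8), error at position 5, error magnitude e = 3, c = [0, 4, 10, 5, 11].

Step 1: column multipliers v_i = (∏_{j≠i}(α_i − α_j))^{−1} mod 13.
  i = 1 (α = 10): (10−3)(10−12)(10−11)(10−7) = 7·(−2)·(−1)·3 = 42 ≡ 3, so v_1 = 3^{−1} = 9 (mod 13).
  i = 2 (α = 3): (3−10)(3−12)(3−11)(3−7) = (−7)·(−9)·(−8)·(−4) = 2016 ≡ 1, so v_2 = 1^{−1} = 1 (mod 13).
  i = 3 (α = 12): (12−10)(12−3)(12−11)(12−7) = 2·9·1·5 = 90 ≡ 12, so v_3 = 12^{−1} = 12 (mod 13).
  i = 4 (α = 11): (11−10)(11−3)(11−12)(11−7) = 1·8·(−1)·4 = −32 ≡ 7, so v_4 = 7^{−1} = 2 (mod 13).
  i = 5 (α = 7): (7−10)(7−3)(7−12)(7−11) = (−3)·4·(−5)·(−4) = −240 ≡ 7, so v_5 = 7^{−1} = 2 (mod 13).
  v = [9, 1, 12, 2, 2].
Step 2: syndromes of r = [0, 4, 10, 5, 1] (all sums mod 13).
  S_0 = Σ v_i r_i = 9·0 + 1·4 + 12·10 + 2·5 + 2·1 = 136 ≡ 6.
  S_1 = Σ v_i α_i r_i = 9·10·0 + 1·3·4 + 12·12·10 + 2·11·5 + 2·7·1 = 1576 ≡ 3.
  α_i^2 mod 13 = [9, 9, 1, 4, 10].
  S_2 = Σ v_i α_i^2 r_i = 9·9·0 + 1·9·4 + 12·1·10 + 2·4·5 + 2·10·1 = 216 ≡ 8.
  S = (6, 3, 8) ≠ 0, so r is not a codeword (an error is present).
Step 3: locate the error. For a single error e at position i, S_ℓ = v_i·e·α_i^ℓ, so α_err = S_1/S_0.
  S_0^{−1} = 6^{−1} = 11 (mod 13), so α_err = 3·11 = 33 ≡ 7 = α_5. Error position i = 5.
  Consistency check: S_2/S_1 = 8·9 = 72 ≡ 7 = α_err ✓ (single-error assumption holds).
Step 4: error magnitude e = S_0/v_5 = S_0·∏_{j≠5}(α_5 − α_j) = 6·7 = 42 ≡ 3 (mod 13).
Step 5: correct position 5: c_5 = r_5 − e = 1 − 3 ≡ 11 (mod 13). Hence c = [0, 4, 10, 5, 11].
  Check: interpolating c through the α_i gives m(x) = 2 + 5·x (degree < 2) with m(α_i) = c_i for every i, so c is indeed a codeword.


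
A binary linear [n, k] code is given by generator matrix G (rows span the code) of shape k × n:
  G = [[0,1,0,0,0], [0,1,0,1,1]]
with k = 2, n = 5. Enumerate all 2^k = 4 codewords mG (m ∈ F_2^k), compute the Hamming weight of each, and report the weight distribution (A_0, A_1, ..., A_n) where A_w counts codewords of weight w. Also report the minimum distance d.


Weight distribution: A_0 = 1, A_1 = 1, A_2 = 1, A_3 = 1. Minimum distance d = 1.

Enumerate all 2^2 = 4 messages m ∈ F_2^2.
For each, compute codeword c = mG in F_2^5, then tally its weight.
  m = 00 → c = 00000, weight = 0.
  m = 10 → c = 01000, weight = 1.
  m = 01 → c = 01011, weight = 3.
  m = 11 → c = 00011, weight = 2.
Tally weights:
  weight 0: 1 codewords.
  weight 1: 1 codewords.
  weight 2: 1 codewords.
  weight 3: 1 codewords.
Minimum distance d = smallest w > 0 with A_w > 0 = 1.
Sanity: Σ A_w = 4 = 2^2 = 4 ✓.


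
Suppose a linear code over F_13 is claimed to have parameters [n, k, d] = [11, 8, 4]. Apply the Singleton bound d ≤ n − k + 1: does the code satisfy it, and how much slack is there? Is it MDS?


Singleton RHS = n − k + 1 = 4, slack = 0, bound satisfied, MDS.

Singleton bound: d ≤ n − k + 1.
Here n = 11, k = 8, so n − k + 1 = 4.
Given d = 4, check d ≤ 4: YES.
Slack = (n − k + 1) − d = 0.
The code is MDS (slack = 0).
Description: the claimed parameters are [11, 8, 4]_13; such a code would be MDS (meets Singleton bound).


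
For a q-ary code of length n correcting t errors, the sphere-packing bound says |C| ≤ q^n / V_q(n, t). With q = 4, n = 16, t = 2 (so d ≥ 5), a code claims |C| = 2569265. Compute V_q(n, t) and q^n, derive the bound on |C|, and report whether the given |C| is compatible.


V_q(n, t) = 1129, q^n = 4294967296, Hamming bound = 3804222, |C| = 2569265 ≤ bound (satisfied).

Step 1: Compute V_q(n, t) = Σ_{j=0}^2 C(n, j) (q−1)^j.
  j = 0: C(16,0)·(3)^0 = 1·1 = 1.
  j = 1: C(16,1)·(3)^1 = 16·3 = 48.
  j = 2: C(16,2)·(3)^2 = 120·9 = 1080.
  V_q(n, t) = 1 + 48 + 1080 = 1129.
Step 2: q^n = 4^16 = 4294967296.
Step 3: Hamming bound ⌊q^n / V_q(n,t)⌋ = ⌊4294967296/1129⌋ = 3804222.
Step 4: Compare |C| = 2569265 to 3804222: satisfied.
The claimed |C| lies below the Hamming bound.


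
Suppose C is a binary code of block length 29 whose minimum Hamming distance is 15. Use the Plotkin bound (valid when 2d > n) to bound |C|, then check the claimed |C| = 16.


Plotkin bound M ≤ 30; given |C| = 16 ≤ bound (satisfied).

Check applicability: 2d = 30, n = 29.
2d − n = 1 > 0, so Plotkin applies.
Compute d/(2d−n) = 15/1 ≈ 15.0000.
⌊d/(2d−n)⌋ = 15.
Plotkin bound: M ≤ 2·15 = 30.
Given |C| = 16, check: satisfied.
This |C| is below the Plotkin bound.


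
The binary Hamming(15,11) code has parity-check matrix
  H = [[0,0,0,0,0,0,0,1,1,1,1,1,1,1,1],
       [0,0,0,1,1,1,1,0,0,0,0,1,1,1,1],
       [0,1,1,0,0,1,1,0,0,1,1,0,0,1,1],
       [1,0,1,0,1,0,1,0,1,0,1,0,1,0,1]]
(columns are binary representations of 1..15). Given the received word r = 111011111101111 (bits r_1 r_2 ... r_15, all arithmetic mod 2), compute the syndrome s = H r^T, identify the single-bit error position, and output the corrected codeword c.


s = (1, 1, 1, 1)^T, error position = 15, corrected codeword c = 111011111101110

Compute s = H r^T mod 2 one row at a time:
  s_1 = 1 + 1 + 1 + 0 + 1 + 1 + 1 + 1 = 7 ≡ 1 (mod 2).
  s_2 = 0 + 1 + 1 + 1 + 1 + 1 + 1 + 1 = 7 ≡ 1 (mod 2).
  s_3 = 1 + 1 + 1 + 1 + 1 + 0 + 1 + 1 = 7 ≡ 1 (mod 2).
  s_4 = 1 + 1 + 1 + 1 + 1 + 0 + 1 + 1 = 7 ≡ 1 (mod 2).
s = (1, 1, 1, 1)^T — this equals column 15 of H (binary 1111), so error is at position 15.
Correct: flip bit 15 of r = 111011111101111 to get c = 111011111101110.


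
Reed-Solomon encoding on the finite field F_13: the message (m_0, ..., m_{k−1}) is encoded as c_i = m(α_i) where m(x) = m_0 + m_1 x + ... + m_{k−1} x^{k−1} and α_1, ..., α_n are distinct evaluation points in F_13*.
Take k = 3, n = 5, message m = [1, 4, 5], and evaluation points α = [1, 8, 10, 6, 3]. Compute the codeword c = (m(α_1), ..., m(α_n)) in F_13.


c = [10, 2, 8, 10, 6]

Message polynomial: m(x) = 1 + 4·x + 5·x^2 (mod 13).
For each evaluation point α_i, compute m(α_i) mod 13:
  α_1 = 1: Horner steps 5 → 9 → 10, so m(1) = 10.
  α_2 = 8: Horner steps 5 → 5 → 2, so m(8) = 2.
  α_3 = 10: Horner steps 5 → 2 → 8, so m(10) = 8.
  α_4 = 6: Horner steps 5 → 8 → 10, so m(6) = 10.
  α_5 = 3: Horner steps 5 → 6 → 6, so m(3) = 6.
Codeword c = [10, 2, 8, 10, 6] ∈ F_13^5.


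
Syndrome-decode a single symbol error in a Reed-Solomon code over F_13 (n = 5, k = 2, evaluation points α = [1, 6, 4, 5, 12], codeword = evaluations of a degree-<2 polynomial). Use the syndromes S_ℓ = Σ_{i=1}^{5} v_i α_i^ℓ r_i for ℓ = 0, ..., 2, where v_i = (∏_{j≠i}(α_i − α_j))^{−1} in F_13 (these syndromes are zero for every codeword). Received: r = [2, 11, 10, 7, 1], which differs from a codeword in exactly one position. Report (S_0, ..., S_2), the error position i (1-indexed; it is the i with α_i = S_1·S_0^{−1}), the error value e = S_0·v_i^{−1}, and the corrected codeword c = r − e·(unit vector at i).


S = (8, 1, 5), error at position 4, error magnitude e = 3, c = [2, 11, 10, 4, 1].

Step 1: column multipliers v_i = (∏_{j≠i}(α_i − α_j))^{−1} mod 13.
  i = 1 (α = 1): (1−6)(1−4)(1−5)(1−12) = (−5)·(−3)·(−4)·(−11) = 660 ≡ 10, so v_1 = 10^{−1} = 4 (mod 13).
  i = 2 (α = 6): (6−1)(6−4)(6−5)(6−12) = 5·2·1·(−6) = −60 ≡ 5, so v_2 = 5^{−1} = 8 (mod 13).
  i = 3 (α = 4): (4−1)(4−6)(4−5)(4−12) = 3·(−2)·(−1)·(−8) = −48 ≡ 4, so v_3 = 4^{−1} = 10 (mod 13).
  i = 4 (α = 5): (5−1)(5−6)(5−4)(5−12) = 4·(−1)·1·(−7) = 28 ≡ 2, so v_4 = 2^{−1} = 7 (mod 13).
  i = 5 (α = 12): (12−1)(12−6)(12−4)(12−5) = 11·6·8·7 = 3696 ≡ 4, so v_5 = 4^{−1} = 10 (mod 13).
  v = [4, 8, 10, 7, 10].
Step 2: syndromes of r = [2, 11, 10, 7, 1] (all sums mod 13).
  S_0 = Σ v_i r_i = 4·2 + 8·11 + 10·10 + 7·7 + 10·1 = 255 ≡ 8.
  S_1 = Σ v_i α_i r_i = 4·1·2 + 8·6·11 + 10·4·10 + 7·5·7 + 10·12·1 = 1301 ≡ 1.
  α_i^2 mod 13 = [1, 10, 3, 12, 1].
  S_2 = Σ v_i α_i^2 r_i = 4·1·2 + 8·10·11 + 10·3·10 + 7·12·7 + 10·1·1 = 1786 ≡ 5.
  S = (8, 1, 5) ≠ 0, so r is not a codeword (an error is present).
Step 3: locate the error. For a single error e at position i, S_ℓ = v_i·e·α_i^ℓ, so α_err = S_1/S_0.
  S_0^{−1} = 8^{−1} = 5 (mod 13), so α_err = 1·5 = 5 ≡ 5 = α_4. Error position i = 4.
  Consistency check: S_2/S_1 = 5·1 = 5 ≡ 5 = α_err ✓ (single-error assumption holds).
Step 4: error magnitude e = S_0/v_4 = S_0·∏_{j≠4}(α_4 − α_j) = 8·2 = 16 ≡ 3 (mod 13).
Step 5: correct position 4: c_4 = r_4 − e = 7 − 3 ≡ 4 (mod 13). Hence c = [2, 11, 10, 4, 1].
  Check: interpolating c through the α_i gives m(x) = 8 + 7·x (degree < 2) with m(α_i) = c_i for every i, so c is indeed a codeword.


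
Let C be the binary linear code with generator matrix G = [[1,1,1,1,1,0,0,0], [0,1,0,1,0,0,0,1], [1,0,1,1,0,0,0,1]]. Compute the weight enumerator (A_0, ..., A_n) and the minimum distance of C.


Weight distribution: A_0 = 1, A_2 = 1, A_3 = 3, A_4 = 2, A_5 = 1. Minimum distance d = 2.

Enumerate all 2^3 = 8 messages m ∈ F_2^3.
For each, compute codeword c = mG in F_2^8, then tally its weight.
  m = 000 → c = 00000000, weight = 0.
  m = 100 → c = 11111000, weight = 5.
  m = 010 → c = 01010001, weight = 3.
  m = 110 → c = 10101001, weight = 4.
  m = 001 → c = 10110001, weight = 4.
  m = 101 → c = 01001001, weight = 3.
  m = 011 → c = 11100000, weight = 3.
  m = 111 → c = 00011000, weight = 2.
Tally weights:
  weight 0: 1 codewords.
  weight 2: 1 codewords.
  weight 3: 3 codewords.
  weight 4: 2 codewords.
  weight 5: 1 codewords.
Minimum distance d = smallest w > 0 with A_w > 0 = 2.
Sanity: Σ A_w = 8 = 2^3 = 8 ✓.


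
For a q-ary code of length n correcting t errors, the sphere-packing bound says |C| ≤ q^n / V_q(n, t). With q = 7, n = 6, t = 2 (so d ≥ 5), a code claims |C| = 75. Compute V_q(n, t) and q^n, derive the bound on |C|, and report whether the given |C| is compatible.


V_q(n, t) = 577, q^n = 117649, Hamming bound = 203, |C| = 75 ≤ bound (satisfied).

Step 1: Compute V_q(n, t) = Σ_{j=0}^2 C(n, j) (q−1)^j.
  j = 0: C(6,0)·(6)^0 = 1·1 = 1.
  j = 1: C(6,1)·(6)^1 = 6·6 = 36.
  j = 2: C(6,2)·(6)^2 = 15·36 = 540.
  V_q(n, t) = 1 + 36 + 540 = 577.
Step 2: q^n = 7^6 = 117649.
Step 3: Hamming bound ⌊q^n / V_q(n,t)⌋ = ⌊117649/577⌋ = 203.
Step 4: Compare |C| = 75 to 203: satisfied.
The claimed |C| lies below the Hamming bound.


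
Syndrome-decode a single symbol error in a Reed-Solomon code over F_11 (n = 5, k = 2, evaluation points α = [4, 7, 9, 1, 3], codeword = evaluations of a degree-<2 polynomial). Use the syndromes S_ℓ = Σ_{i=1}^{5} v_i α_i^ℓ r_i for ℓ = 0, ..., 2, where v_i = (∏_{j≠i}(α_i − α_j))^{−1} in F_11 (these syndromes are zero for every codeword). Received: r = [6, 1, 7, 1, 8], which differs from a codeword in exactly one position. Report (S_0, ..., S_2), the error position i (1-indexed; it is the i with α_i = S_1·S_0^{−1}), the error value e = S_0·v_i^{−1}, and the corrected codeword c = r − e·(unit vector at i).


S = (10, 4, 6), error at position 2, error magnitude e = 1, c = [6, 0, 7, 1, 8].

Step 1: column multipliers v_i = (∏_{j≠i}(α_i − α_j))^{−1} mod 11.
  i = 1 (α = 4): (4−7)(4−9)(4−1)(4−3) = (−3)·(−5)·3·1 = 45 ≡ 1, so v_1 = 1^{−1} = 1 (mod 11).
  i = 2 (α = 7): (7−4)(7−9)(7−1)(7−3) = 3·(−2)·6·4 = −144 ≡ 10, so v_2 = 10^{−1} = 10 (mod 11).
  i = 3 (α = 9): (9−4)(9−7)(9−1)(9−3) = 5·2·8·6 = 480 ≡ 7, so v_3 = 7^{−1} = 8 (mod 11).
  i = 4 (α = 1): (1−4)(1−7)(1−9)(1−3) = (−3)·(−6)·(−8)·(−2) = 288 ≡ 2, so v_4 = 2^{−1} = 6 (mod 11).
  i = 5 (α = 3): (3−4)(3−7)(3−9)(3−1) = (−1)·(−4)·(−6)·2 = −48 ≡ 7, so v_5 = 7^{−1} = 8 (mod 11).
  v = [1, 10, 8, 6, 8].
Step 2: syndromes of r = [6, 1, 7, 1, 8] (all sums mod 11).
  S_0 = Σ v_i r_i = 1·6 + 10·1 + 8·7 + 6·1 + 8·8 = 142 ≡ 10.
  S_1 = Σ v_i α_i r_i = 1·4·6 + 10·7·1 + 8·9·7 + 6·1·1 + 8·3·8 = 796 ≡ 4.
  α_i^2 mod 11 = [5, 5, 4, 1, 9].
  S_2 = Σ v_i α_i^2 r_i = 1·5·6 + 10·5·1 + 8·4·7 + 6·1·1 + 8·9·8 = 886 ≡ 6.
  S = (10, 4, 6) ≠ 0, so r is not a codeword (an error is present).
Step 3: locate the error. For a single error e at position i, S_ℓ = v_i·e·α_i^ℓ, so α_err = S_1/S_0.
  S_0^{−1} = 10^{−1} = 10 (mod 11), so α_err = 4·10 = 40 ≡ 7 = α_2. Error position i = 2.
  Consistency check: S_2/S_1 = 6·3 = 18 ≡ 7 = α_err ✓ (single-error assumption holds).
Step 4: error magnitude e = S_0/v_2 = S_0·∏_{j≠2}(α_2 − α_j) = 10·10 = 100 ≡ 1 (mod 11).
Step 5: correct position 2: c_2 = r_2 − e = 1 − 1 ≡ 0 (mod 11). Hence c = [6, 0, 7, 1, 8].
  Check: interpolating c through the α_i gives m(x) = 3 + 9·x (degree < 2) with m(α_i) = c_i for every i, so c is indeed a codeword.


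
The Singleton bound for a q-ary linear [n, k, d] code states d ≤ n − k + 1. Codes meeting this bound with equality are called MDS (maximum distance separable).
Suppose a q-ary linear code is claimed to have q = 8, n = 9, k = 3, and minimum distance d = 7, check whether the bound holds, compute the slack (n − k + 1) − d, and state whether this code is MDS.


Singleton RHS = n − k + 1 = 7, slack = 0, bound satisfied, MDS.

Singleton bound: d ≤ n − k + 1.
Here n = 9, k = 3, so n − k + 1 = 7.
Given d = 7, check d ≤ 7: YES.
Slack = (n − k + 1) − d = 0.
The code is MDS (slack = 0).
Description: the claimed parameters are [9, 3, 7]_8; such a code would be MDS (meets Singleton bound).


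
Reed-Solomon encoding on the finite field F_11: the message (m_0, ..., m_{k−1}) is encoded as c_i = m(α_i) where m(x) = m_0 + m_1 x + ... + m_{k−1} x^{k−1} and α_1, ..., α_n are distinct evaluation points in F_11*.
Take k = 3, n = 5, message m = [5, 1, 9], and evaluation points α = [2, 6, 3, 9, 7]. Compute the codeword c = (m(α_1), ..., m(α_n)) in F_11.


c = [10, 5, 1, 6, 2]

Message polynomial: m(x) = 5 + 1·x + 9·x^2 (mod 11).
For each evaluation point α_i, compute m(α_i) mod 11:
  α_1 = 2: Horner steps 9 → 8 → 10, so m(2) = 10.
  α_2 = 6: Horner steps 9 → 0 → 5, so m(6) = 5.
  α_3 = 3: Horner steps 9 → 6 → 1, so m(3) = 1.
  α_4 = 9: Horner steps 9 → 5 → 6, so m(9) = 6.
  α_5 = 7: Horner steps 9 → 9 → 2, so m(7) = 2.
Codeword c = [10, 5, 1, 6, 2] ∈ F_11^5.


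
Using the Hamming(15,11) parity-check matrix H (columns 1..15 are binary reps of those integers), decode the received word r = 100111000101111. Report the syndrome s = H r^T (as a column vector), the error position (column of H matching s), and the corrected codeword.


s = (1, 1, 0, 0)^T, error position = 12, corrected codeword c = 100111000100111

Compute s = H r^T mod 2 one row at a time:
  s_1 = 0 + 0 + 1 + 0 + 1 + 1 + 1 + 1 = 5 ≡ 1 (mod 2).
  s_2 = 1 + 1 + 1 + 0 + 1 + 1 + 1 + 1 = 7 ≡ 1 (mod 2).
  s_3 = 0 + 0 + 1 + 0 + 1 + 0 + 1 + 1 = 4 ≡ 0 (mod 2).
  s_4 = 1 + 0 + 1 + 0 + 0 + 0 + 1 + 1 = 4 ≡ 0 (mod 2).
s = (1, 1, 0, 0)^T — this equals column 12 of H (binary 1100), so error is at position 12.
Correct: flip bit 12 of r = 100111000101111 to get c = 100111000100111.


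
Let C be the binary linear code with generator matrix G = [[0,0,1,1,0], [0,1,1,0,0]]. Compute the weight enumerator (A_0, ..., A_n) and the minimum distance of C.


Weight distribution: A_0 = 1, A_2 = 3. Minimum distance d = 2.

Enumerate all 2^2 = 4 messages m ∈ F_2^2.
For each, compute codeword c = mG in F_2^5, then tally its weight.
  m = 00 → c = 00000, weight = 0.
  m = 10 → c = 00110, weight = 2.
  m = 01 → c = 01100, weight = 2.
  m = 11 → c = 01010, weight = 2.
Tally weights:
  weight 0: 1 codewords.
  weight 2: 3 codewords.
Minimum distance d = smallest w > 0 with A_w > 0 = 2.
Sanity: Σ A_w = 4 = 2^2 = 4 ✓.


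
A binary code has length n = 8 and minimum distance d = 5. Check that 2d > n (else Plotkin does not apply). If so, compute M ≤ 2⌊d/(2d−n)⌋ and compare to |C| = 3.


Plotkin bound M ≤ 4; given |C| = 3 ≤ bound (satisfied).

Check applicability: 2d = 10, n = 8.
2d − n = 2 > 0, so Plotkin applies.
Compute d/(2d−n) = 5/2 ≈ 2.5000.
⌊d/(2d−n)⌋ = 2.
Plotkin bound: M ≤ 2·2 = 4.
Given |C| = 3, check: satisfied.
This |C| is below the Plotkin bound.


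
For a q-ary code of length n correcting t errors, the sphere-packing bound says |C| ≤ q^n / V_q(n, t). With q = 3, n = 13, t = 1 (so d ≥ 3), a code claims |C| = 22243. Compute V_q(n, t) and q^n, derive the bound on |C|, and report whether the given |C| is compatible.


V_q(n, t) = 27, q^n = 1594323, Hamming bound = 59049, |C| = 22243 ≤ bound (satisfied).

Step 1: Compute V_q(n, t) = Σ_{j=0}^1 C(n, j) (q−1)^j.
  j = 0: C(13,0)·(2)^0 = 1·1 = 1.
  j = 1: C(13,1)·(2)^1 = 13·2 = 26.
  V_q(n, t) = 1 + 26 = 27.
Step 2: q^n = 3^13 = 1594323.
Step 3: Hamming bound ⌊q^n / V_q(n,t)⌋ = ⌊1594323/27⌋ = 59049.
Step 4: Compare |C| = 22243 to 59049: satisfied.
The claimed |C| lies below the Hamming bound.


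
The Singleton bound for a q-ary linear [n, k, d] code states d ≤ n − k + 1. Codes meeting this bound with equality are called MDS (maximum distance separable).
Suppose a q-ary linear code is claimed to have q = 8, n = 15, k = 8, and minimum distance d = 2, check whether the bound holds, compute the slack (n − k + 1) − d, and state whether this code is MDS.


Singleton RHS = n − k + 1 = 8, slack = 6, bound satisfied, not MDS.

Singleton bound: d ≤ n − k + 1.
Here n = 15, k = 8, so n − k + 1 = 8.
Given d = 2, check d ≤ 8: YES.
Slack = (n − k + 1) − d = 6.
The code is NOT MDS (slack = 6 > 0).
Description: the claimed parameters are [15, 8, 2]_8; such a code would be non-MDS.


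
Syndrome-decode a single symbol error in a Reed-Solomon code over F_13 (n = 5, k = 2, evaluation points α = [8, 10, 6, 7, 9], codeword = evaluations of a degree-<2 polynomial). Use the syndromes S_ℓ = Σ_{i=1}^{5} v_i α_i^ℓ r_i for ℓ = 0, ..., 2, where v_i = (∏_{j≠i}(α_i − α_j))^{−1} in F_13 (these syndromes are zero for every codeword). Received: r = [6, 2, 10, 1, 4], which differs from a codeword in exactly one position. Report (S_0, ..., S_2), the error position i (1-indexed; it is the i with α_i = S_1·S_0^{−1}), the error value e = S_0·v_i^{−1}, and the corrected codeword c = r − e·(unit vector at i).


S = (12, 6, 3), error at position 4, error magnitude e = 6, c = [6, 2, 10, 8, 4].

Step 1: column multipliers v_i = (∏_{j≠i}(α_i − α_j))^{−1} mod 13.
  i = 1 (α = 8): (8−10)(8−6)(8−7)(8−9) = (−2)·2·1·(−1) = 4 ≡ 4, so v_1 = 4^{−1} = 10 (mod 13).
  i = 2 (α = 10): (10−8)(10−6)(10−7)(10−9) = 2·4·3·1 = 24 ≡ 11, so v_2 = 11^{−1} = 6 (mod 13).
  i = 3 (α = 6): (6−8)(6−10)(6−7)(6−9) = (−2)·(−4)·(−1)·(−3) = 24 ≡ 11, so v_3 = 11^{−1} = 6 (mod 13).
  i = 4 (α = 7): (7−8)(7−10)(7−6)(7−9) = (−1)·(−3)·1·(−2) = −6 ≡ 7, so v_4 = 7^{−1} = 2 (mod 13).
  i = 5 (α = 9): (9−8)(9−10)(9−6)(9−7) = 1·(−1)·3·2 = −6 ≡ 7, so v_5 = 7^{−1} = 2 (mod 13).
  v = [10, 6, 6, 2, 2].
Step 2: syndromes of r = [6, 2, 10, 1, 4] (all sums mod 13).
  S_0 = Σ v_i r_i = 10·6 + 6·2 + 6·10 + 2·1 + 2·4 = 142 ≡ 12.
  S_1 = Σ v_i α_i r_i = 10·8·6 + 6·10·2 + 6·6·10 + 2·7·1 + 2·9·4 = 1046 ≡ 6.
  α_i^2 mod 13 = [12, 9, 10, 10, 3].
  S_2 = Σ v_i α_i^2 r_i = 10·12·6 + 6·9·2 + 6·10·10 + 2·10·1 + 2·3·4 = 1472 ≡ 3.
  S = (12, 6, 3) ≠ 0, so r is not a codeword (an error is present).
Step 3: locate the error. For a single error e at position i, S_ℓ = v_i·e·α_i^ℓ, so α_err = S_1/S_0.
  S_0^{−1} = 12^{−1} = 12 (mod 13), so α_err = 6·12 = 72 ≡ 7 = α_4. Error position i = 4.
  Consistency check: S_2/S_1 = 3·11 = 33 ≡ 7 = α_err ✓ (single-error assumption holds).
Step 4: error magnitude e = S_0/v_4 = S_0·∏_{j≠4}(α_4 − α_j) = 12·7 = 84 ≡ 6 (mod 13).
Step 5: correct position 4: c_4 = r_4 − e = 1 − 6 ≡ 8 (mod 13). Hence c = [6, 2, 10, 8, 4].
  Check: interpolating c through the α_i gives m(x) = 9 + 11·x (degree < 2) with m(α_i) = c_i for every i, so c is indeed a codeword.


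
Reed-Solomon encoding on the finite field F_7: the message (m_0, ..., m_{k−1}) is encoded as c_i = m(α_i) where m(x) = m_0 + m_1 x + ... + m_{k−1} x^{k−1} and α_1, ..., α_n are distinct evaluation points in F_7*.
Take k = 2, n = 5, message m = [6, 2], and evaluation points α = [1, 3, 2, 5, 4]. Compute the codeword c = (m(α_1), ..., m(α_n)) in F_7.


c = [1, 5, 3, 2, 0]

Message polynomial: m(x) = 6 + 2·x (mod 7).
For each evaluation point α_i, compute m(α_i) mod 7:
  α_1 = 1: Horner steps 2 → 1, so m(1) = 1.
  α_2 = 3: Horner steps 2 → 5, so m(3) = 5.
  α_3 = 2: Horner steps 2 → 3, so m(2) = 3.
  α_4 = 5: Horner steps 2 → 2, so m(5) = 2.
  α_5 = 4: Horner steps 2 → 0, so m(4) = 0.
Codeword c = [1, 5, 3, 2, 0] ∈ F_7^5.


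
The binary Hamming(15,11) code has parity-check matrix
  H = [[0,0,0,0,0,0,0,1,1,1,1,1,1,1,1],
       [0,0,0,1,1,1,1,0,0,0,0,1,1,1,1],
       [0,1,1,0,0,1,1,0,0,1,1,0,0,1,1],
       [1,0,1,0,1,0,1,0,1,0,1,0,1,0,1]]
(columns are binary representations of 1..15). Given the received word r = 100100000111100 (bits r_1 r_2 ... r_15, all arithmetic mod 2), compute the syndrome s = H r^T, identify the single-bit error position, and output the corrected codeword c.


s = (0, 1, 0, 1)^T, error position = 5, corrected codeword c = 100110000111100

Compute s = H r^T mod 2 one row at a time:
  s_1 = 0 + 0 + 1 + 1 + 1 + 1 + 0 + 0 = 4 ≡ 0 (mod 2).
  s_2 = 1 + 0 + 0 + 0 + 1 + 1 + 0 + 0 = 3 ≡ 1 (mod 2).
  s_3 = 0 + 0 + 0 + 0 + 1 + 1 + 0 + 0 = 2 ≡ 0 (mod 2).
  s_4 = 1 + 0 + 0 + 0 + 0 + 1 + 1 + 0 = 3 ≡ 1 (mod 2).
s = (0, 1, 0, 1)^T — this equals column 5 of H (binary 0101), so error is at position 5.
Correct: flip bit 5 of r = 100100000111100 to get c = 100110000111100.


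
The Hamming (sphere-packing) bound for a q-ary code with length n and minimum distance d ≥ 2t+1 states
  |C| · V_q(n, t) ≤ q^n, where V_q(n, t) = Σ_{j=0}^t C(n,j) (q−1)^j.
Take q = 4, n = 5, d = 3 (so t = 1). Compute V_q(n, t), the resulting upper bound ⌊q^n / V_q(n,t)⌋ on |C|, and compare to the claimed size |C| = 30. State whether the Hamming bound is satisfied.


V_q(n, t) = 16, q^n = 1024, Hamming bound = 64, |C| = 30 ≤ bound (satisfied).

Step 1: Compute V_q(n, t) = Σ_{j=0}^1 C(n, j) (q−1)^j.
  j = 0: C(5,0)·(3)^0 = 1·1 = 1.
  j = 1: C(5,1)·(3)^1 = 5·3 = 15.
  V_q(n, t) = 1 + 15 = 16.
Step 2: q^n = 4^5 = 1024.
Step 3: Hamming bound ⌊q^n / V_q(n,t)⌋ = ⌊1024/16⌋ = 64.
Step 4: Compare |C| = 30 to 64: satisfied.
The claimed |C| lies below the Hamming bound.


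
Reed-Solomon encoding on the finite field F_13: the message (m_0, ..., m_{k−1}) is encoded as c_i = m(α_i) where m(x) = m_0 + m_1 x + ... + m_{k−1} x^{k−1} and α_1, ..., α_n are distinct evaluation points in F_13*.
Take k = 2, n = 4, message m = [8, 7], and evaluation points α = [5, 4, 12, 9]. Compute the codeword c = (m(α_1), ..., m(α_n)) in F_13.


c = [4, 10, 1, 6]

Message polynomial: m(x) = 8 + 7·x (mod 13).
For each evaluation point α_i, compute m(α_i) mod 13:
  α_1 = 5: Horner steps 7 → 4, so m(5) = 4.
  α_2 = 4: Horner steps 7 → 10, so m(4) = 10.
  α_3 = 12: Horner steps 7 → 1, so m(12) = 1.
  α_4 = 9: Horner steps 7 → 6, so m(9) = 6.
Codeword c = [4, 10, 1, 6] ∈ F_13^4.


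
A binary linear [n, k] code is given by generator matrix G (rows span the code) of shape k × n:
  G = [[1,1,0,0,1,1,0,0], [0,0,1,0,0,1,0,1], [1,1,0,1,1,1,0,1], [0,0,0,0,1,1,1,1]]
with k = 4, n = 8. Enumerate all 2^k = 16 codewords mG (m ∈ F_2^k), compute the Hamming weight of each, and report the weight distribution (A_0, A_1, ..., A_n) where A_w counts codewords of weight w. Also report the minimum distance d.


Weight distribution: A_0 = 1, A_2 = 1, A_3 = 3, A_4 = 5, A_5 = 4, A_6 = 1, A_7 = 1. Minimum distance d = 2.

Enumerate all 2^4 = 16 messages m ∈ F_2^4.
For each, compute codeword c = mG in F_2^8, then tally its weight.
  m = 0000 → c = 00000000, weight = 0.
  m = 1000 → c = 11001100, weight = 4.
  m = 0100 → c = 00100101, weight = 3.
  m = 1100 → c = 11101001, weight = 5.
  m = 0010 → c = 11011101, weight = 6.
  m = 1010 → c = 00010001, weight = 2.
  m = 0110 → c = 11111000, weight = 5.
  m = 1110 → c = 00110100, weight = 3.
  m = 0001 → c = 00001111, weight = 4.
  m = 1001 → c = 11000011, weight = 4.
  m = 0101 → c = 00101010, weight = 3.
  m = 1101 → c = 11100110, weight = 5.
  m = 0011 → c = 11010010, weight = 4.
  m = 1011 → c = 00011110, weight = 4.
  m = 0111 → c = 11110111, weight = 7.
  m = 1111 → c = 00111011, weight = 5.
Tally weights:
  weight 0: 1 codewords.
  weight 2: 1 codewords.
  weight 3: 3 codewords.
  weight 4: 5 codewords.
  weight 5: 4 codewords.
  weight 6: 1 codewords.
  weight 7: 1 codewords.
Minimum distance d = smallest w > 0 with A_w > 0 = 2.
Sanity: Σ A_w = 16 = 2^4 = 16 ✓.


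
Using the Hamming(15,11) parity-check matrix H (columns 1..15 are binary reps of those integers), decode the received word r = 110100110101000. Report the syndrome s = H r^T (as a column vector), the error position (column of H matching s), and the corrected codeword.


s = (1, 1, 1, 0)^T, error position = 14, corrected codeword c = 110100110101010

Compute s = H r^T mod 2 one row at a time:
  s_1 = 1 + 0 + 1 + 0 + 1 + 0 + 0 + 0 = 3 ≡ 1 (mod 2).
  s_2 = 1 + 0 + 0 + 1 + 1 + 0 + 0 + 0 = 3 ≡ 1 (mod 2).
  s_3 = 1 + 0 + 0 + 1 + 1 + 0 + 0 + 0 = 3 ≡ 1 (mod 2).
  s_4 = 1 + 0 + 0 + 1 + 0 + 0 + 0 + 0 = 2 ≡ 0 (mod 2).
s = (1, 1, 1, 0)^T — this equals column 14 of H (binary 1110), so error is at position 14.
Correct: flip bit 14 of r = 110100110101000 to get c = 110100110101010.


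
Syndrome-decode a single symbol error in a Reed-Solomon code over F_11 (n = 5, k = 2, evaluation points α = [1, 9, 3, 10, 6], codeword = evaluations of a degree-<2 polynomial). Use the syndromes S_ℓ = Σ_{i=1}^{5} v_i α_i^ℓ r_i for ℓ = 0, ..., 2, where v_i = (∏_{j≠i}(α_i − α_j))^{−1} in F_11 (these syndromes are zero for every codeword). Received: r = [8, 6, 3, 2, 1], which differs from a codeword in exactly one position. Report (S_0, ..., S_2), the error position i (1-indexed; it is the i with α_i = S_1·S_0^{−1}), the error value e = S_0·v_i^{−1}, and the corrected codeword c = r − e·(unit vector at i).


S = (4, 3, 5), error at position 2, error magnitude e = 7, c = [8, 10, 3, 2, 1].

Step 1: column multipliers v_i = (∏_{j≠i}(α_i − α_j))^{−1} mod 11.
  i = 1 (α = 1): (1−9)(1−3)(1−10)(1−6) = (−8)·(−2)·(−9)·(−5) = 720 ≡ 5, so v_1 = 5^{−1} = 9 (mod 11).
  i = 2 (α = 9): (9−1)(9−3)(9−10)(9−6) = 8·6·(−1)·3 = −144 ≡ 10, so v_2 = 10^{−1} = 10 (mod 11).
  i = 3 (α = 3): (3−1)(3−9)(3−10)(3−6) = 2·(−6)·(−7)·(−3) = −252 ≡ 1, so v_3 = 1^{−1} = 1 (mod 11).
  i = 4 (α = 10): (10−1)(10−9)(10−3)(10−6) = 9·1·7·4 = 252 ≡ 10, so v_4 = 10^{−1} = 10 (mod 11).
  i = 5 (α = 6): (6−1)(6−9)(6−3)(6−10) = 5·(−3)·3·(−4) = 180 ≡ 4, so v_5 = 4^{−1} = 3 (mod 11).
  v = [9, 10, 1, 10, 3].
Step 2: syndromes of r = [8, 6, 3, 2, 1] (all sums mod 11).
  S_0 = Σ v_i r_i = 9·8 + 10·6 + 1·3 + 10·2 + 3·1 = 158 ≡ 4.
  S_1 = Σ v_i α_i r_i = 9·1·8 + 10·9·6 + 1·3·3 + 10·10·2 + 3·6·1 = 839 ≡ 3.
  α_i^2 mod 11 = [1, 4, 9, 1, 3].
  S_2 = Σ v_i α_i^2 r_i = 9·1·8 + 10·4·6 + 1·9·3 + 10·1·2 + 3·3·1 = 368 ≡ 5.
  S = (4, 3, 5) ≠ 0, so r is not a codeword (an error is present).
Step 3: locate the error. For a single error e at position i, S_ℓ = v_i·e·α_i^ℓ, so α_err = S_1/S_0.
  S_0^{−1} = 4^{−1} = 3 (mod 11), so α_err = 3·3 = 9 ≡ 9 = α_2. Error position i = 2.
  Consistency check: S_2/S_1 = 5·4 = 20 ≡ 9 = α_err ✓ (single-error assumption holds).
Step 4: error magnitude e = S_0/v_2 = S_0·∏_{j≠2}(α_2 − α_j) = 4·10 = 40 ≡ 7 (mod 11).
Step 5: correct position 2: c_2 = r_2 − e = 6 − 7 ≡ 10 (mod 11). Hence c = [8, 10, 3, 2, 1].
  Check: interpolating c through the α_i gives m(x) = 5 + 3·x (degree < 2) with m(α_i) = c_i for every i, so c is indeed a codeword.


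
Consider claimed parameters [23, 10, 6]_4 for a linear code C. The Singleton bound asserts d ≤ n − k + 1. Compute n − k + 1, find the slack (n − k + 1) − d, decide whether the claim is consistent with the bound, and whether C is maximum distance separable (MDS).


Singleton RHS = n − k + 1 = 14, slack = 8, bound satisfied, not MDS.

Singleton bound: d ≤ n − k + 1.
Here n = 23, k = 10, so n − k + 1 = 14.
Given d = 6, check d ≤ 14: YES.
Slack = (n − k + 1) − d = 8.
The code is NOT MDS (slack = 8 > 0).
Description: the claimed parameters are [23, 10, 6]_4; such a code would be non-MDS.


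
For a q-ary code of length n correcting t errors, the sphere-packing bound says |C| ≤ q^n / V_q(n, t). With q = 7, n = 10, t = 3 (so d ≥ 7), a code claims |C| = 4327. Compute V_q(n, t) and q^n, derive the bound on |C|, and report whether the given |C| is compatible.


V_q(n, t) = 27601, q^n = 282475249, Hamming bound = 10234, |C| = 4327 ≤ bound (satisfied).

Step 1: Compute V_q(n, t) = Σ_{j=0}^3 C(n, j) (q−1)^j.
  j = 0: C(10,0)·(6)^0 = 1·1 = 1.
  j = 1: C(10,1)·(6)^1 = 10·6 = 60.
  j = 2: C(10,2)·(6)^2 = 45·36 = 1620.
  j = 3: C(10,3)·(6)^3 = 120·216 = 25920.
  V_q(n, t) = 1 + 60 + 1620 + 25920 = 27601.
Step 2: q^n = 7^10 = 282475249.
Step 3: Hamming bound ⌊q^n / V_q(n,t)⌋ = ⌊282475249/27601⌋ = 10234.
Step 4: Compare |C| = 4327 to 10234: satisfied.
The claimed |C| lies below the Hamming bound.


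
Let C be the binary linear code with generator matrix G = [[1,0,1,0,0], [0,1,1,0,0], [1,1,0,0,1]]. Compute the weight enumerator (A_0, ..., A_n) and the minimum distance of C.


Weight distribution: A_0 = 1, A_1 = 1, A_2 = 3, A_3 = 3. Minimum distance d = 1.

Enumerate all 2^3 = 8 messages m ∈ F_2^3.
For each, compute codeword c = mG in F_2^5, then tally its weight.
  m = 000 → c = 00000, weight = 0.
  m = 100 → c = 10100, weight = 2.
  m = 010 → c = 01100, weight = 2.
  m = 110 → c = 11000, weight = 2.
  m = 001 → c = 11001, weight = 3.
  m = 101 → c = 01101, weight = 3.
  m = 011 → c = 10101, weight = 3.
  m = 111 → c = 00001, weight = 1.
Tally weights:
  weight 0: 1 codewords.
  weight 1: 1 codewords.
  weight 2: 3 codewords.
  weight 3: 3 codewords.
Minimum distance d = smallest w > 0 with A_w > 0 = 1.
Sanity: Σ A_w = 8 = 2^3 = 8 ✓.


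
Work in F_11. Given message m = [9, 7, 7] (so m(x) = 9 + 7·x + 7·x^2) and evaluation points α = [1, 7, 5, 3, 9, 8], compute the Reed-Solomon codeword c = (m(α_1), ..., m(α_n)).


c = [1, 5, 10, 5, 1, 7]

Message polynomial: m(x) = 9 + 7·x + 7·x^2 (mod 11).
For each evaluation point α_i, compute m(α_i) mod 11:
  α_1 = 1: Horner steps 7 → 3 → 1, so m(1) = 1.
  α_2 = 7: Horner steps 7 → 1 → 5, so m(7) = 5.
  α_3 = 5: Horner steps 7 → 9 → 10, so m(5) = 10.
  α_4 = 3: Horner steps 7 → 6 → 5, so m(3) = 5.
  α_5 = 9: Horner steps 7 → 4 → 1, so m(9) = 1.
  α_6 = 8: Horner steps 7 → 8 → 7, so m(8) = 7.
Codeword c = [1, 5, 10, 5, 1, 7] ∈ F_11^6.


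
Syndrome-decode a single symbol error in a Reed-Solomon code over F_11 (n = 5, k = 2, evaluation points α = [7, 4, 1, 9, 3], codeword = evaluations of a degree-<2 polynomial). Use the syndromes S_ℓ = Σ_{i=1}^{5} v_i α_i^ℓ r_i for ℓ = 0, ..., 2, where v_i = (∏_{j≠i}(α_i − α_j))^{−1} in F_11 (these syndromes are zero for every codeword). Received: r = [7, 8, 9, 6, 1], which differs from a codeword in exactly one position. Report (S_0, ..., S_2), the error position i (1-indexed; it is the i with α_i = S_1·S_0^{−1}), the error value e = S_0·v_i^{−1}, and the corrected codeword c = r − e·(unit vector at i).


S = (1, 9, 4), error at position 4, error magnitude e = 7, c = [7, 8, 9, 10, 1].

Step 1: column multipliers v_i = (∏_{j≠i}(α_i − α_j))^{−1} mod 11.
  i = 1 (α = 7): (7−4)(7−1)(7−9)(7−3) = 3·6·(−2)·4 = −144 ≡ 10, so v_1 = 10^{−1} = 10 (mod 11).
  i = 2 (α = 4): (4−7)(4−1)(4−9)(4−3) = (−3)·3·(−5)·1 = 45 ≡ 1, so v_2 = 1^{−1} = 1 (mod 11).
  i = 3 (α = 1): (1−7)(1−4)(1−9)(1−3) = (−6)·(−3)·(−8)·(−2) = 288 ≡ 2, so v_3 = 2^{−1} = 6 (mod 11).
  i = 4 (α = 9): (9−7)(9−4)(9−1)(9−3) = 2·5·8·6 = 480 ≡ 7, so v_4 = 7^{−1} = 8 (mod 11).
  i = 5 (α = 3): (3−7)(3−4)(3−1)(3−9) = (−4)·(−1)·2·(−6) = −48 ≡ 7, so v_5 = 7^{−1} = 8 (mod 11).
  v = [10, 1, 6, 8, 8].
Step 2: syndromes of r = [7, 8, 9, 6, 1] (all sums mod 11).
  S_0 = Σ v_i r_i = 10·7 + 1·8 + 6·9 + 8·6 + 8·1 = 188 ≡ 1.
  S_1 = Σ v_i α_i r_i = 10·7·7 + 1·4·8 + 6·1·9 + 8·9·6 + 8·3·1 = 1032 ≡ 9.
  α_i^2 mod 11 = [5, 5, 1, 4, 9].
  S_2 = Σ v_i α_i^2 r_i = 10·5·7 + 1·5·8 + 6·1·9 + 8·4·6 + 8·9·1 = 708 ≡ 4.
  S = (1, 9, 4) ≠ 0, so r is not a codeword (an error is present).
Step 3: locate the error. For a single error e at position i, S_ℓ = v_i·e·α_i^ℓ, so α_err = S_1/S_0.
  S_0^{−1} = 1^{−1} = 1 (mod 11), so α_err = 9·1 = 9 ≡ 9 = α_4. Error position i = 4.
  Consistency check: S_2/S_1 = 4·5 = 20 ≡ 9 = α_err ✓ (single-error assumption holds).
Step 4: error magnitude e = S_0/v_4 = S_0·∏_{j≠4}(α_4 − α_j) = 1·7 = 7 ≡ 7 (mod 11).
Step 5: correct position 4: c_4 = r_4 − e = 6 − 7 ≡ 10 (mod 11). Hence c = [7, 8, 9, 10, 1].
  Check: interpolating c through the α_i gives m(x) = 2 + 7·x (degree < 2) with m(α_i) = c_i for every i, so c is indeed a codeword.


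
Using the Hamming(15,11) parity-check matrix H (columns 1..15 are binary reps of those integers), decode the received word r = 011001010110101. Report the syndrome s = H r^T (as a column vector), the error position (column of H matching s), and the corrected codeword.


s = (1, 1, 0, 0)^T, error position = 12, corrected codeword c = 011001010111101

Compute s = H r^T mod 2 one row at a time:
  s_1 = 1 + 0 + 1 + 1 + 0 + 1 + 0 + 1 = 5 ≡ 1 (mod 2).
  s_2 = 0 + 0 + 1 + 0 + 0 + 1 + 0 + 1 = 3 ≡ 1 (mod 2).
  s_3 = 1 + 1 + 1 + 0 + 1 + 1 + 0 + 1 = 6 ≡ 0 (mod 2).
  s_4 = 0 + 1 + 0 + 0 + 0 + 1 + 1 + 1 = 4 ≡ 0 (mod 2).
s = (1, 1, 0, 0)^T — this equals column 12 of H (binary 1100), so error is at position 12.
Correct: flip bit 12 of r = 011001010110101 to get c = 011001010111101.


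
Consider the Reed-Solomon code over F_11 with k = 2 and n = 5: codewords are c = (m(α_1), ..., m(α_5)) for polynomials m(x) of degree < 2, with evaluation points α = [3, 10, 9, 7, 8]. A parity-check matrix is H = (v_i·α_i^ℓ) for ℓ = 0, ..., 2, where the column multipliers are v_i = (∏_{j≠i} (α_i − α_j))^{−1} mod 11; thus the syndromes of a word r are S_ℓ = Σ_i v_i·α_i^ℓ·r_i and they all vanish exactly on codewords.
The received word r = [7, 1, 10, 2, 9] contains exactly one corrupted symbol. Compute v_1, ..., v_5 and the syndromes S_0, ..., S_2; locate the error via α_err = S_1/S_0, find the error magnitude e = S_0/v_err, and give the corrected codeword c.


S = (6, 10, 2), error at position 3, error magnitude e = 5, c = [7, 1, 5, 2, 9].

Step 1: column multipliers v_i = (∏_{j≠i}(α_i − α_j))^{−1} mod 11.
  i = 1 (α = 3): (3−10)(3−9)(3−7)(3−8) = (−7)·(−6)·(−4)·(−5) = 840 ≡ 4, so v_1 = 4^{−1} = 3 (mod 11).
  i = 2 (α = 10): (10−3)(10−9)(10−7)(10−8) = 7·1·3·2 = 42 ≡ 9, so v_2 = 9^{−1} = 5 (mod 11).
  i = 3 (α = 9): (9−3)(9−10)(9−7)(9−8) = 6·(−1)·2·1 = −12 ≡ 10, so v_3 = 10^{−1} = 10 (mod 11).
  i = 4 (α = 7): (7−3)(7−10)(7−9)(7−8) = 4·(−3)·(−2)·(−1) = −24 ≡ 9, so v_4 = 9^{−1} = 5 (mod 11).
  i = 5 (α = 8): (8−3)(8−10)(8−9)(8−7) = 5·(−2)·(−1)·1 = 10 ≡ 10, so v_5 = 10^{−1} = 10 (mod 11).
  v = [3, 5, 10, 5, 10].
Step 2: syndromes of r = [7, 1, 10, 2, 9] (all sums mod 11).
  S_0 = Σ v_i r_i = 3·7 + 5·1 + 10·10 + 5·2 + 10·9 = 226 ≡ 6.
  S_1 = Σ v_i α_i r_i = 3·3·7 + 5·10·1 + 10·9·10 + 5·7·2 + 10·8·9 = 1803 ≡ 10.
  α_i^2 mod 11 = [9, 1, 4, 5, 9].
  S_2 = Σ v_i α_i^2 r_i = 3·9·7 + 5·1·1 + 10·4·10 + 5·5·2 + 10·9·9 = 1454 ≡ 2.
  S = (6, 10, 2) ≠ 0, so r is not a codeword (an error is present).
Step 3: locate the error. For a single error e at position i, S_ℓ = v_i·e·α_i^ℓ, so α_err = S_1/S_0.
  S_0^{−1} = 6^{−1} = 2 (mod 11), so α_err = 10·2 = 20 ≡ 9 = α_3. Error position i = 3.
  Consistency check: S_2/S_1 = 2·10 = 20 ≡ 9 = α_err ✓ (single-error assumption holds).
Step 4: error magnitude e = S_0/v_3 = S_0·∏_{j≠3}(α_3 − α_j) = 6·10 = 60 ≡ 5 (mod 11).
Step 5: correct position 3: c_3 = r_3 − e = 10 − 5 ≡ 5 (mod 11). Hence c = [7, 1, 5, 2, 9].
  Check: interpolating c through the α_i gives m(x) = 8 + 7·x (degree < 2) with m(α_i) = c_i for every i, so c is indeed a codeword.


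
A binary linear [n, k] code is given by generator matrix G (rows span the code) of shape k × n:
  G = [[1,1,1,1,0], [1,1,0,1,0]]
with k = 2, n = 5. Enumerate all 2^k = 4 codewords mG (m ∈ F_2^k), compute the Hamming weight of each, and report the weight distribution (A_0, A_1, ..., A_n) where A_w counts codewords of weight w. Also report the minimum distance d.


Weight distribution: A_0 = 1, A_1 = 1, A_3 = 1, A_4 = 1. Minimum distance d = 1.

Enumerate all 2^2 = 4 messages m ∈ F_2^2.
For each, compute codeword c = mG in F_2^5, then tally its weight.
  m = 00 → c = 00000, weight = 0.
  m = 10 → c = 11110, weight = 4.
  m = 01 → c = 11010, weight = 3.
  m = 11 → c = 00100, weight = 1.
Tally weights:
  weight 0: 1 codewords.
  weight 1: 1 codewords.
  weight 3: 1 codewords.
  weight 4: 1 codewords.
Minimum distance d = smallest w > 0 with A_w > 0 = 1.
Sanity: Σ A_w = 4 = 2^2 = 4 ✓.
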